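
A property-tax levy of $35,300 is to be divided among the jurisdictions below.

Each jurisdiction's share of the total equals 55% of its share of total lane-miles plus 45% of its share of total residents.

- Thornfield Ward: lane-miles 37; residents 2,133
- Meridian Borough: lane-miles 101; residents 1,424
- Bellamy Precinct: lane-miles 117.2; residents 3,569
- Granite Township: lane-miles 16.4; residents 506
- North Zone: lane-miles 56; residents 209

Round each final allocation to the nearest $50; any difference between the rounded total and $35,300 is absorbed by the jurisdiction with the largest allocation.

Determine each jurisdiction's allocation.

Lane-miles total 327.6; residents total 7,841.
Composite weights (55% lane-miles + 45% residents): Thornfield Ward 0.1845; Meridian Borough 0.2513; Bellamy Precinct 0.4016; Granite Township 0.0566; North Zone 0.1060.
Proportional shares: Thornfield Ward 6,514.00; Meridian Borough 8,870.57; Bellamy Precinct 14,176.18; Granite Township 1,997.04; North Zone 3,742.21.
At nearest $50: Thornfield Ward $6,500; Meridian Borough $8,850; Bellamy Precinct $14,200; Granite Township $2,000; North Zone $3,750. Sum = $35,300.
Sum already equals the total — no adjustment.

Thornfield Ward: $6,500 · Meridian Borough: $8,850 · Bellamy Precinct: $14,200 · Granite Township: $2,000 · North Zone: $3,750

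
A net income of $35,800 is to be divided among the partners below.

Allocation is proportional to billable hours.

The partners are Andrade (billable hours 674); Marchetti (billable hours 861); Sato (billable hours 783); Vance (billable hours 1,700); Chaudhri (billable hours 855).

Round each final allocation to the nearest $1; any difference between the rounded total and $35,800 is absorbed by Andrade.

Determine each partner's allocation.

Total billable hours = 4,873.
Raw shares: Andrade 674/4,873 × $35,800 = 4,951.61; Marchetti 861/4,873 × $35,800 = 6,325.43; Sato 783/4,873 × $35,800 = 5,752.39; Vance 1,700/4,873 × $35,800 = 12,489.23; Chaudhri 855/4,873 × $35,800 = 6,281.35.
At nearest $1: Andrade $4,952; Marchetti $6,325; Sato $5,752; Vance $12,489; Chaudhri $6,281. Sum = $35,799.
Difference $35,800 − $35,799 = +$1 applied to Andrade: Andrade becomes $4,953.

Andrade: $4,953; Marchetti: $6,325; Sato: $5,752; Vance: $12,489; Chaudhri: $6,281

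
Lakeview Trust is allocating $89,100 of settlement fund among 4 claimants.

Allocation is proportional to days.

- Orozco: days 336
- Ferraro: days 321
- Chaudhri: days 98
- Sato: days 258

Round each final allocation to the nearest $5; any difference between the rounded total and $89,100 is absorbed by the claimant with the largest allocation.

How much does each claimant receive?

Total days = 1,013.
Raw shares: Orozco 336/1,013 × $89,100 = 29,553.41; Ferraro 321/1,013 × $89,100 = 28,234.06; Chaudhri 98/1,013 × $89,100 = 8,619.74; Sato 258/1,013 × $89,100 = 22,692.79.
After rounding ($5): Orozco $29,555; Ferraro $28,235; Chaudhri $8,620; Sato $22,695. Sum = $89,105.
Difference $89,100 − $89,105 = −$5 applied to largest allocation (Orozco): Orozco becomes $29,550.

Orozco: $29,550; Ferraro: $28,235; Chaudhri: $8,620; Sato: $22,695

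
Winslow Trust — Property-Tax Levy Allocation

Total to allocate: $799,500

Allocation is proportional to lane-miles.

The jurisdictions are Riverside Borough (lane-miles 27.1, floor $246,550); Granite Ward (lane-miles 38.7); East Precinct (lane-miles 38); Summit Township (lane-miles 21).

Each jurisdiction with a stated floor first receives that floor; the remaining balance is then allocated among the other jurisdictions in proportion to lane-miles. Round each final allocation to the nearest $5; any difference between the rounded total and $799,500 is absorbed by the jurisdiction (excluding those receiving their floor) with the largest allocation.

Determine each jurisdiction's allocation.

Riverside Borough: $246,550; Granite Ward: $219,025; East Precinct: $215,070; Summit Township: $118,855

Minimums first: Riverside Borough $246,550. Residual $552,950.
Residual split over remaining lane-miles 97.7: Granite Ward 219,029.32 → $219,030; East Precinct 215,067.55 → $215,070; Summit Township 118,853.12 → $118,855.
Rounding difference −$5 applied to Granite Ward → $219,025.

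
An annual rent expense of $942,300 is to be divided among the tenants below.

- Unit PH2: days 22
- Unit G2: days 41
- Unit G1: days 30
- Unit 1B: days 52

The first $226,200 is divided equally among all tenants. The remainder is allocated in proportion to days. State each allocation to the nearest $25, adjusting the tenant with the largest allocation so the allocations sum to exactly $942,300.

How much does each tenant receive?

Unit PH2: $165,200 | Unit G2: $259,025 | Unit G1: $204,700 | Unit 1B: $313,375

First tranche $226,200 split equally: $56,550 each.
Remainder $716,100 by days (total 145): Unit PH2 108,649.66 → $108,650; Unit G2 202,483.45 → $202,475; Unit G1 148,158.62 → $148,150; Unit 1B 256,808.28 → $256,800.
Rounding difference +$25 on remainder applied to Unit 1B.
Totals: Unit PH2 $56,550 + $108,650 = $165,200; Unit G2 $56,550 + $202,475 = $259,025; Unit G1 $56,550 + $148,150 = $204,700; Unit 1B $56,550 + $256,825 = $313,375.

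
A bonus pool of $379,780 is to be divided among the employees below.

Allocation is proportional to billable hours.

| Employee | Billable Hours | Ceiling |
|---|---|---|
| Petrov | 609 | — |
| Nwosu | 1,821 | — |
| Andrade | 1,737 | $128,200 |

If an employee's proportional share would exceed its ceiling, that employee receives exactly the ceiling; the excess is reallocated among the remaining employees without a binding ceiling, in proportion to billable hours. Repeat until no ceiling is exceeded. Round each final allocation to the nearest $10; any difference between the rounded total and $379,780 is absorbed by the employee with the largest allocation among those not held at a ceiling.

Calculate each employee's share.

Petrov: $63,050 | Nwosu: $188,530 | Andrade: $128,200

Billable hours total: 4,167.
Pro-rata shares before constraints: Petrov 55,504.20; Nwosu 165,965.77; Andrade 158,310.02.
Capped: Andrade ($128,200); balance $251,580 reallocated over remaining billable hours 2,430.
Remaining shares: Petrov 63,050.30 → $63,050; Nwosu 188,529.70 → $188,530.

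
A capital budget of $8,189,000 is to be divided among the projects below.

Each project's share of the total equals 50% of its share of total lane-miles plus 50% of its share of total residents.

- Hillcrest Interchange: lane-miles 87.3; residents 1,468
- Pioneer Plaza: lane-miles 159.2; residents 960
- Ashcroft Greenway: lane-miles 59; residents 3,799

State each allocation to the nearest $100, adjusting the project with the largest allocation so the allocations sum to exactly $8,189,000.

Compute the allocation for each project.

Totals — lane-miles 305.5, residents 6,227.
Combined weights (50% lane-miles + 50% residents): Hillcrest Interchange 0.2608; Pioneer Plaza 0.3376; Ashcroft Greenway 0.4016.
Proportional shares: Hillcrest Interchange 2,135,316.96; Pioneer Plaza 2,764,935.05; Ashcroft Greenway 3,288,748.00.
At nearest $100: Hillcrest Interchange $2,135,300; Pioneer Plaza $2,764,900; Ashcroft Greenway $3,288,700. Sum = $8,188,900.
Difference $8,189,000 − $8,188,900 = +$100 applied to largest allocation (Ashcroft Greenway): Ashcroft Greenway becomes $3,288,800.

Hillcrest Interchange: $2,135,300; Pioneer Plaza: $2,764,900; Ashcroft Greenway: $3,288,800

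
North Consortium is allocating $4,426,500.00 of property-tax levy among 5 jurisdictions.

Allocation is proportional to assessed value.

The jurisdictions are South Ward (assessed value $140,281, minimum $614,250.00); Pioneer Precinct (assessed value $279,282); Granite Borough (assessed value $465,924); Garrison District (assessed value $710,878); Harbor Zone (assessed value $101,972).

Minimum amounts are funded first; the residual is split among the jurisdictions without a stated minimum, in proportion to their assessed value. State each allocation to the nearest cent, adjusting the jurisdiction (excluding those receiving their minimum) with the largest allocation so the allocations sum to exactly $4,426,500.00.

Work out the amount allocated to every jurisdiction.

Minimums first: South Ward $614,250.00. Balance $3,812,250.00.
Balance split over remaining assessed value 1,558,056: Pioneer Precinct 683,346.9429 → $683,346.94; Granite Borough 1,140,022.4183 → $1,140,022.42; Garrison District 1,739,375.6421 → $1,739,375.64; Harbor Zone 249,504.9966 → $249,505.00.

South Ward: $614,250.00 · Pioneer Precinct: $683,346.94 · Granite Borough: $1,140,022.42 · Garrison District: $1,739,375.64 · Harbor Zone: $249,505.00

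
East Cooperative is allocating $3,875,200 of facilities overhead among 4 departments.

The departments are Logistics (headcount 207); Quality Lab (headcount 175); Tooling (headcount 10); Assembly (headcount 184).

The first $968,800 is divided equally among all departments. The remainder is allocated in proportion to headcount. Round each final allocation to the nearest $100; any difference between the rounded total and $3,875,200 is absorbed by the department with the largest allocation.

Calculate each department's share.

Logistics: $1,286,700 · Quality Lab: $1,125,200 · Tooling: $292,700 · Assembly: $1,170,600

$968,800 shared equally gives $242,200 per department.
Remainder $2,906,400 by headcount (total 576): Logistics 1,044,487.50 → $1,044,500; Quality Lab 883,020.83 → $883,000; Tooling 50,458.33 → $50,500; Assembly 928,433.33 → $928,400.
Totals: Logistics $242,200 + $1,044,500 = $1,286,700; Quality Lab $242,200 + $883,000 = $1,125,200; Tooling $242,200 + $50,500 = $292,700; Assembly $242,200 + $928,400 = $1,170,600.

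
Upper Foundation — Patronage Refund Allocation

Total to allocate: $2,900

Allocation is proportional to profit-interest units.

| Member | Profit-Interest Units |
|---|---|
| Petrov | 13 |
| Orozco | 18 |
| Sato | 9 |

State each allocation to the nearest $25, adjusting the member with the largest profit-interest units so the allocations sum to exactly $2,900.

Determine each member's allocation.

Petrov: $950 | Orozco: $1,300 | Sato: $650

Combined profit-interest units = 13 + 18 + 9 = 40.
Unrounded shares: Petrov 942.50; Orozco 1,305.00; Sato 652.50.
At nearest $25: Petrov $950; Orozco $1,300; Sato $650. Sum = $2,900.
Rounded total matches; no reconciliation needed.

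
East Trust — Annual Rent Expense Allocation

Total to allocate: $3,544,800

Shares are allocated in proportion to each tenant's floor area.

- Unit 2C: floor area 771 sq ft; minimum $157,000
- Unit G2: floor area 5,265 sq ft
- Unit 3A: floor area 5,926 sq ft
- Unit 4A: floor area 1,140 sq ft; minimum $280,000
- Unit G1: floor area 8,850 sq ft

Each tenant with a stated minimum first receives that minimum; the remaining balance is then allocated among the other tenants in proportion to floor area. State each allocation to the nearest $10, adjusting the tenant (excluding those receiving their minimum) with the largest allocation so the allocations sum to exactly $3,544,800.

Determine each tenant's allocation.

Minimums first: Unit 2C $157,000; Unit 4A $280,000. Balance $3,107,800.
Balance split over remaining floor area 20,041: Unit G2 816,454.62 → $816,450; Unit 3A 918,957.28 → $918,960; Unit G1 1,372,388.10 → $1,372,390.

Unit 2C: $157,000; Unit G2: $816,450; Unit 3A: $918,960; Unit 4A: $280,000; Unit G1: $1,372,390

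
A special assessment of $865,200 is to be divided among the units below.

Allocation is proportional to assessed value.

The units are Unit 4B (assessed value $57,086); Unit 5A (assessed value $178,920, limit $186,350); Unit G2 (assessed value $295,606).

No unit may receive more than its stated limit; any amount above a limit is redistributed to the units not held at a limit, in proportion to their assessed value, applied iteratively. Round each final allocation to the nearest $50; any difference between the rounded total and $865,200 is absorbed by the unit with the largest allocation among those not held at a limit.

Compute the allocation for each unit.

Unit 4B: $109,900; Unit 5A: $186,350; Unit G2: $568,950

Assessed value total: 531,612.
Unconstrained shares: Unit 4B 92,907.62; Unit 5A 291,192.79; Unit G2 481,099.58.
Held at cap: Unit 5A ($186,350); balance $678,850 reallocated over remaining assessed value 352,692.
Redistributed shares: Unit 4B 109,877.26 → $109,900; Unit G2 568,972.74 → $568,950.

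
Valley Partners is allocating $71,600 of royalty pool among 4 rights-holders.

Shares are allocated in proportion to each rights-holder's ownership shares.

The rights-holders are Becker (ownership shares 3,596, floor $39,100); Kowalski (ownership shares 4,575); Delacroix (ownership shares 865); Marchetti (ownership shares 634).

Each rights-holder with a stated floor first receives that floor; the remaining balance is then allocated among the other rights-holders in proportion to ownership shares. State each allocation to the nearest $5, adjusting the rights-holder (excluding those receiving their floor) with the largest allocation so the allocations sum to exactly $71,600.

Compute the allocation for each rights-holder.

Minimums first: Becker $39,100. Remaining pool $32,500.
Remaining pool split over remaining ownership shares 6,074: Kowalski 24,479.34 → $24,480; Delacroix 4,628.33 → $4,630; Marchetti 3,392.33 → $3,390.

Becker: $39,100 | Kowalski: $24,480 | Delacroix: $4,630 | Marchetti: $3,390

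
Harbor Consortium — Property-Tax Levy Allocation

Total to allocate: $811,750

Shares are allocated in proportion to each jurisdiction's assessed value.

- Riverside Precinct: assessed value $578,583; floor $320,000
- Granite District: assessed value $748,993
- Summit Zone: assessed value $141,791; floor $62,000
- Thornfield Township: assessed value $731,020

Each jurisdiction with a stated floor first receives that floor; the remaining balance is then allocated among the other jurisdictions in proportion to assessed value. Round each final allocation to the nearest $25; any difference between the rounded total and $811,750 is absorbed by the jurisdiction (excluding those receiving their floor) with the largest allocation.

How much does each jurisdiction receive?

Guaranteed amounts: Riverside Precinct $320,000; Summit Zone $62,000. Balance $429,750.
Balance split over remaining assessed value 1,480,013: Granite District 217,484.40 → $217,475; Thornfield Township 212,265.60 → $212,275.

Riverside Precinct: $320,000; Granite District: $217,475; Summit Zone: $62,000; Thornfield Township: $212,275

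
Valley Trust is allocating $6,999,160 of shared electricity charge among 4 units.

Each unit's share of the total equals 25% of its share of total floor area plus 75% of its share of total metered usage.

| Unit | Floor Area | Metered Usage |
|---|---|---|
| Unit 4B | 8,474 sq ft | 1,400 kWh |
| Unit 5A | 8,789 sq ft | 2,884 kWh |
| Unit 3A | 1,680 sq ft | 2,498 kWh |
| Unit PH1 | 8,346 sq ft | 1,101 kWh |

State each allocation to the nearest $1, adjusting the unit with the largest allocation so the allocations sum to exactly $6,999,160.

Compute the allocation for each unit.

Floor area total 27,289; metered usage total 7,883.
Composite weights (25% floor area + 75% metered usage): Unit 4B 0.2108; Unit 5A 0.3549; Unit 3A 0.2531; Unit PH1 0.1812.
Pro-rata amounts: Unit 4B 1,475,633.14; Unit 5A 2,484,041.88; Unit 3A 1,771,166.44; Unit PH1 1,268,318.54.
At nearest $1: Unit 4B $1,475,633; Unit 5A $2,484,042; Unit 3A $1,771,166; Unit PH1 $1,268,319. Sum = $6,999,160.
Rounded total matches; no reconciliation needed.

Unit 4B: $1,475,633 | Unit 5A: $2,484,042 | Unit 3A: $1,771,166 | Unit PH1: $1,268,319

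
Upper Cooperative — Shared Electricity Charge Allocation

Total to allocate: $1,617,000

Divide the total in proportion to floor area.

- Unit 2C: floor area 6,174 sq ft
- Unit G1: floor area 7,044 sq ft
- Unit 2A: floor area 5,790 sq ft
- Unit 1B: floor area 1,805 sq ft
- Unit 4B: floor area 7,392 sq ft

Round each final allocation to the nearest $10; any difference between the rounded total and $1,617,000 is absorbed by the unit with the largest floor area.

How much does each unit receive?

Sum of floor area: 6,174 + 7,044 + 5,790 + 1,805 + 7,392 = 28,205.
Proportional shares: Unit 2C 353,957.03; Unit G1 403,834.36; Unit 2A 331,942.21; Unit 1B 103,481.12; Unit 4B 423,785.29.
After rounding ($10): Unit 2C $353,960; Unit G1 $403,830; Unit 2A $331,940; Unit 1B $103,480; Unit 4B $423,790. Sum = $1,617,000.
Sum already equals the total — no adjustment.

Unit 2C: $353,960 · Unit G1: $403,830 · Unit 2A: $331,940 · Unit 1B: $103,480 · Unit 4B: $423,790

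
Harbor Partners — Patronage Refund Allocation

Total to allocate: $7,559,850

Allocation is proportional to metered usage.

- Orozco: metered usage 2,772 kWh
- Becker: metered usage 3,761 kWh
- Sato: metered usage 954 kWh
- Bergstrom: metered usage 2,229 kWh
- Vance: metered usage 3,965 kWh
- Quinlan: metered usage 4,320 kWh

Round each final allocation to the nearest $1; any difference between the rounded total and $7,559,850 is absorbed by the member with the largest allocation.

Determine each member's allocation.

Orozco: $1,164,152 · Becker: $1,579,501 · Sato: $400,650 · Bergstrom: $936,109 · Vance: $1,665,174 · Quinlan: $1,814,264

Metered usage total: 18,001.
Pro-rata amounts: Orozco 2,772/18,001 × $7,559,850 = 1,164,152.22; Becker 3,761/18,001 × $7,559,850 = 1,579,500.91; Sato 954/18,001 × $7,559,850 = 400,649.79; Bergstrom 2,229/18,001 × $7,559,850 = 936,109.42; Vance 3,965/18,001 × $7,559,850 = 1,665,174.45; Quinlan 4,320/18,001 × $7,559,850 = 1,814,263.21.
After rounding ($1): Orozco $1,164,152; Becker $1,579,501; Sato $400,650; Bergstrom $936,109; Vance $1,665,174; Quinlan $1,814,263. Sum = $7,559,849.
Difference $7,559,850 − $7,559,849 = +$1 applied to largest allocation (Quinlan): Quinlan becomes $1,814,264.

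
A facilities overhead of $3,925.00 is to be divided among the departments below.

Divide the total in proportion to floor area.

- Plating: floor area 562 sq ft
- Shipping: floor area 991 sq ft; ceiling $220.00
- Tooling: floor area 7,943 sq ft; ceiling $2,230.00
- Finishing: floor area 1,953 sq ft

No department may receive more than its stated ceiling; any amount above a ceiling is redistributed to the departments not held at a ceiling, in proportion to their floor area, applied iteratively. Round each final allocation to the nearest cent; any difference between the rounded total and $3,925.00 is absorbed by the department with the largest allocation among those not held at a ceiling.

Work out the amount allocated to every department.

Plating: $329.60 | Shipping: $220.00 | Tooling: $2,230.00 | Finishing: $1,145.40

Floor area total: 11,449.
Unconstrained shares: Plating 192.6675; Shipping 339.7393; Tooling 2,723.0566; Finishing 669.5366.
Held at cap: Shipping ($220.00), Tooling ($2,230.00); remaining pool $1,475.00 reallocated over remaining floor area 2,515.
Redistributed shares: Plating 329.6024 → $329.60; Finishing 1,145.3976 → $1,145.40.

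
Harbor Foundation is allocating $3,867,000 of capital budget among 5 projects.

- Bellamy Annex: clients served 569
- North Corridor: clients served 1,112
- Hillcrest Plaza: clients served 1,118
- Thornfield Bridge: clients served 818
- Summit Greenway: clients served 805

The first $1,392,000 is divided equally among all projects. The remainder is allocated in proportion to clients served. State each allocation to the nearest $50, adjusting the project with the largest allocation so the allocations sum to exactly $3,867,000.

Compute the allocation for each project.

First tranche $1,392,000 split equally: $278,400 each.
Remainder $2,475,000 by clients served (total 4,422): Bellamy Annex 318,470.15 → $318,450; North Corridor 622,388.06 → $622,400; Hillcrest Plaza 625,746.27 → $625,750; Thornfield Bridge 457,835.82 → $457,850; Summit Greenway 450,559.70 → $450,550.
Totals: Bellamy Annex $278,400 + $318,450 = $596,850; North Corridor $278,400 + $622,400 = $900,800; Hillcrest Plaza $278,400 + $625,750 = $904,150; Thornfield Bridge $278,400 + $457,850 = $736,250; Summit Greenway $278,400 + $450,550 = $728,950.

Bellamy Annex: $596,850 · North Corridor: $900,800 · Hillcrest Plaza: $904,150 · Thornfield Bridge: $736,250 · Summit Greenway: $728,950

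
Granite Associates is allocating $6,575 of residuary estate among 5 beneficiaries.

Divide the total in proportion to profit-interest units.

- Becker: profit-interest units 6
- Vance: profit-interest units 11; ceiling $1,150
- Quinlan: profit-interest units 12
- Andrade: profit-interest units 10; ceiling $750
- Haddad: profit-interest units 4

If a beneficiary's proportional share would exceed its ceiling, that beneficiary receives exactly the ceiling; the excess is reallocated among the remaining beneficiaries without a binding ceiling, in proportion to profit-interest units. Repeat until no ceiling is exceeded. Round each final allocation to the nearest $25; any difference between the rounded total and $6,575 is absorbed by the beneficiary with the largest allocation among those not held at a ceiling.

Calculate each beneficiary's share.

Combined profit-interest units = 43.
Pro-rata shares before constraints: Becker 917.44; Vance 1,681.98; Quinlan 1,834.88; Andrade 1,529.07; Haddad 611.63.
Held at cap: Vance ($1,150), Andrade ($750); residual $4,675 reallocated over remaining profit-interest units 22.
Remaining shares: Becker 1,275.00 → $1,275; Quinlan 2,550.00 → $2,550; Haddad 850.00 → $850.

Becker: $1,275 | Vance: $1,150 | Quinlan: $2,550 | Andrade: $750 | Haddad: $850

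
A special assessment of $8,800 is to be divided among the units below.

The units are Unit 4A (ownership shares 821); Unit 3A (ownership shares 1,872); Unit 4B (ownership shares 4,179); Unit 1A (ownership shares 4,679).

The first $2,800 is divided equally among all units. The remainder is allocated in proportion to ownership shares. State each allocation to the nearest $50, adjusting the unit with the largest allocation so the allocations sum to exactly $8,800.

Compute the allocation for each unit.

Unit 4A: $1,150; Unit 3A: $1,650; Unit 4B: $2,850; Unit 1A: $3,150

Equal tier: $2,800 ÷ 4 = $700 apiece.
Remainder $6,000 by ownership shares (total 11,551): Unit 4A 426.46 → $450; Unit 3A 972.38 → $950; Unit 4B 2,170.72 → $2,150; Unit 1A 2,430.44 → $2,450.
Totals: Unit 4A $700 + $450 = $1,150; Unit 3A $700 + $950 = $1,650; Unit 4B $700 + $2,150 = $2,850; Unit 1A $700 + $2,450 = $3,150.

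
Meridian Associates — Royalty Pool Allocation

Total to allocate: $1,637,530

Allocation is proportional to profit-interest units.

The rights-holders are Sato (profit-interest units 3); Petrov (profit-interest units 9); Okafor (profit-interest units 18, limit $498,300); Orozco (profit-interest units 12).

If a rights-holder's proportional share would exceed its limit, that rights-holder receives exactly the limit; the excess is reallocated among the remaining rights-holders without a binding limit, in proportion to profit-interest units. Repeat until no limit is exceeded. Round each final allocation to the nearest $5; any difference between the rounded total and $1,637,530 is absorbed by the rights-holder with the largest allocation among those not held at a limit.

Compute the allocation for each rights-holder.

Sato: $142,405 · Petrov: $427,210 · Okafor: $498,300 · Orozco: $569,615

Profit-interest units total: 42.
Proportional shares (ignoring caps): Sato 116,966.43; Petrov 350,899.29; Okafor 701,798.57; Orozco 467,865.71.
Held at cap: Okafor ($498,300); remaining pool $1,139,230 reallocated over remaining profit-interest units 24.
Shares after redistribution: Sato 142,403.75 → $142,405; Petrov 427,211.25 → $427,210; Orozco 569,615.00 → $569,615.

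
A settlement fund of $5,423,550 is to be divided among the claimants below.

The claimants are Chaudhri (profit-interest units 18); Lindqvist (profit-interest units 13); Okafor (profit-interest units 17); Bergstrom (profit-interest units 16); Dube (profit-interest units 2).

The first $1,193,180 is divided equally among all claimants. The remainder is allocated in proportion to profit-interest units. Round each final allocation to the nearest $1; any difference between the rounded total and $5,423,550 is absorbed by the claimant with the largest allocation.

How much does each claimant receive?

Equal tier: $1,193,180 ÷ 5 = $238,636 apiece.
Remainder $4,230,370 by profit-interest units (total 66): Chaudhri 1,153,737.27 → $1,153,737; Lindqvist 833,254.70 → $833,255; Okafor 1,089,640.76 → $1,089,641; Bergstrom 1,025,544.24 → $1,025,544; Dube 128,193.03 → $128,193.
Totals: Chaudhri $238,636 + $1,153,737 = $1,392,373; Lindqvist $238,636 + $833,255 = $1,071,891; Okafor $238,636 + $1,089,641 = $1,328,277; Bergstrom $238,636 + $1,025,544 = $1,264,180; Dube $238,636 + $128,193 = $366,829.

Chaudhri: $1,392,373; Lindqvist: $1,071,891; Okafor: $1,328,277; Bergstrom: $1,264,180; Dube: $366,829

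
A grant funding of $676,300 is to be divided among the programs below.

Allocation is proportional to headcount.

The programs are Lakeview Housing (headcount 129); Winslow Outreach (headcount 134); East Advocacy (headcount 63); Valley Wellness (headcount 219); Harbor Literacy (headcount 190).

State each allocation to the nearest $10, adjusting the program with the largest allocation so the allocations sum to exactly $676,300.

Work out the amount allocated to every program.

Lakeview Housing: $118,700 | Winslow Outreach: $123,300 | East Advocacy: $57,970 | Valley Wellness: $201,500 | Harbor Literacy: $174,830

Total headcount = 735.
Proportional shares: Lakeview Housing 129/735 × $676,300 = 118,697.55; Winslow Outreach 134/735 × $676,300 = 123,298.23; East Advocacy 63/735 × $676,300 = 57,968.57; Valley Wellness 219/735 × $676,300 = 201,509.80; Harbor Literacy 190/735 × $676,300 = 174,825.85.
After rounding ($10): Lakeview Housing $118,700; Winslow Outreach $123,300; East Advocacy $57,970; Valley Wellness $201,510; Harbor Literacy $174,830. Sum = $676,310.
Difference $676,300 − $676,310 = −$10 applied to largest allocation (Valley Wellness): Valley Wellness becomes $201,500.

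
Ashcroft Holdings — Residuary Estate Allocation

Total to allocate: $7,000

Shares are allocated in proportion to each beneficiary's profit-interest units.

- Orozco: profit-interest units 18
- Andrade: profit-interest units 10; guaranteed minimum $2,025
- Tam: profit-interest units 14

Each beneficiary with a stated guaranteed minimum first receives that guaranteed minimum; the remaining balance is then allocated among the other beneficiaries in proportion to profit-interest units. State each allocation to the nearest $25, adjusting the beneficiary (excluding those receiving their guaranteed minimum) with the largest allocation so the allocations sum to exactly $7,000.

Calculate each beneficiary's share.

Fund the minimums — Andrade $2,025. Residual $4,975.
Residual split over remaining profit-interest units 32: Orozco 2,798.44 → $2,800; Tam 2,176.56 → $2,175.

Orozco: $2,800 | Andrade: $2,025 | Tam: $2,175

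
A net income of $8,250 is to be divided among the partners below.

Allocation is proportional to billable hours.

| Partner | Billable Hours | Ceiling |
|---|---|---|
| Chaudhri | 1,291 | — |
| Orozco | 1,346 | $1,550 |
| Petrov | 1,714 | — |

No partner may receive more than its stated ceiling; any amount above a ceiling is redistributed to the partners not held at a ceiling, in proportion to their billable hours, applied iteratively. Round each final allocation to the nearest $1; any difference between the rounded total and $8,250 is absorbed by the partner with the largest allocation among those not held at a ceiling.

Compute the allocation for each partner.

Combined billable hours = 4,351.
Unconstrained shares: Chaudhri 2,447.89; Orozco 2,552.17; Petrov 3,249.94.
Held at cap: Orozco ($1,550); residual $6,700 reallocated over remaining billable hours 3,005.
Redistributed shares: Chaudhri 2,878.44 → $2,878; Petrov 3,821.56 → $3,822.

Chaudhri: $2,878 | Orozco: $1,550 | Petrov: $3,822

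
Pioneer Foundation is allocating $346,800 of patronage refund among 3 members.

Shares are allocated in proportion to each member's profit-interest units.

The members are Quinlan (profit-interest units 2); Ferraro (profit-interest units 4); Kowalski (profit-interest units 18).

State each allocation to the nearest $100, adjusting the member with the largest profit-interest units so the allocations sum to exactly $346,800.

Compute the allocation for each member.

Total profit-interest units = 2 + 4 + 18 = 24.
Raw shares: Quinlan 28,900.00; Ferraro 57,800.00; Kowalski 260,100.00.
At nearest $100: Quinlan $28,900; Ferraro $57,800; Kowalski $260,100. Sum = $346,800.
Sum already equals the total — no adjustment.

Quinlan: $28,900 · Ferraro: $57,800 · Kowalski: $260,100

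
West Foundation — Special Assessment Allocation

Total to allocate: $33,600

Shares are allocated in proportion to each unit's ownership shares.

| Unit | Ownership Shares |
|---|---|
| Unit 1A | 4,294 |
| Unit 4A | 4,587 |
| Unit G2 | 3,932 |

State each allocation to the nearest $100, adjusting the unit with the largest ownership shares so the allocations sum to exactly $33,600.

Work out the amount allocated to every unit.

Ownership shares total: 4,294 + 4,587 + 3,932 = 12,813.
Pro-rata amounts: Unit 1A 11,260.31; Unit 4A 12,028.66; Unit G2 10,311.03.
At nearest $100: Unit 1A $11,300; Unit 4A $12,000; Unit G2 $10,300. Sum = $33,600.
No rounding difference to absorb.

Unit 1A: $11,300; Unit 4A: $12,000; Unit G2: $10,300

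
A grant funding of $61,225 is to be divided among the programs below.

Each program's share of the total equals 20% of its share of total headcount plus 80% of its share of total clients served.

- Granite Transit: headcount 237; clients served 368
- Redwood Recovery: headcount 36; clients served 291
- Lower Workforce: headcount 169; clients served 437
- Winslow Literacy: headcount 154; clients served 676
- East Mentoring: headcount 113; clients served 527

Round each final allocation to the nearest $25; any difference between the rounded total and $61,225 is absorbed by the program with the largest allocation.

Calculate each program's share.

Totals — headcount 709, clients served 2,299.
Combined weights (20% headcount + 80% clients served): Granite Transit 0.1949; Redwood Recovery 0.1114; Lower Workforce 0.1997; Winslow Literacy 0.2787; East Mentoring 0.2153.
Proportional shares: Granite Transit 11,933.39; Redwood Recovery 6,821.48; Lower Workforce 12,229.01; Winslow Literacy 17,061.83; East Mentoring 13,179.29.
At nearest $25: Granite Transit $11,925; Redwood Recovery $6,825; Lower Workforce $12,225; Winslow Literacy $17,050; East Mentoring $13,175. Sum = $61,200.
Difference $61,225 − $61,200 = +$25 applied to largest allocation (Winslow Literacy): Winslow Literacy becomes $17,075.

Granite Transit: $11,925; Redwood Recovery: $6,825; Lower Workforce: $12,225; Winslow Literacy: $17,075; East Mentoring: $13,175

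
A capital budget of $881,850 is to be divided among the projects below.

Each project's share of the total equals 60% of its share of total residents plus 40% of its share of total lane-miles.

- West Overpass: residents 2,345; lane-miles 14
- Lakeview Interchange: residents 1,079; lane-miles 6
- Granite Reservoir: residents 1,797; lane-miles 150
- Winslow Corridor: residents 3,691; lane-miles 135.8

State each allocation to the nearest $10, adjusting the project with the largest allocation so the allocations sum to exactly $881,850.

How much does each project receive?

Residents total 8,912; lane-miles total 305.8.
Combined weights (60% residents + 40% lane-miles): West Overpass 0.1762; Lakeview Interchange 0.0805; Granite Reservoir 0.3172; Winslow Corridor 0.4261.
Unrounded shares: West Overpass 155,372.84; Lakeview Interchange 70,981.78; Granite Reservoir 279,713.66; Winslow Corridor 375,781.73.
Rounded to nearest $10: West Overpass $155,370; Lakeview Interchange $70,980; Granite Reservoir $279,710; Winslow Corridor $375,780. Sum = $881,840.
Difference $881,850 − $881,840 = +$10 applied to largest allocation (Winslow Corridor): Winslow Corridor becomes $375,790.

West Overpass: $155,370 · Lakeview Interchange: $70,980 · Granite Reservoir: $279,710 · Winslow Corridor: $375,790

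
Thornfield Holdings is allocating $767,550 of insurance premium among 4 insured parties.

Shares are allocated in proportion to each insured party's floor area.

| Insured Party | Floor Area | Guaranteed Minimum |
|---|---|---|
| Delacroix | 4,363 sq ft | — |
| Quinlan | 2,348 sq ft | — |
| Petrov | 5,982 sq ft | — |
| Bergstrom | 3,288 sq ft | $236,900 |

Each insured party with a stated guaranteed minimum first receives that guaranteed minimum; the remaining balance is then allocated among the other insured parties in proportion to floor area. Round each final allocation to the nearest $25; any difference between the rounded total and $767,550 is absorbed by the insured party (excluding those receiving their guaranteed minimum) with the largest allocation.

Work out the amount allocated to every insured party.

Delacroix: $182,400; Quinlan: $98,150; Petrov: $250,100; Bergstrom: $236,900

Minimums first: Bergstrom $236,900. Remaining pool $530,650.
Remaining pool split over remaining floor area 12,693: Delacroix 182,401.79 → $182,400; Quinlan 98,161.68 → $98,150; Petrov 250,086.53 → $250,075.
Rounding difference +$25 applied to Petrov → $250,100.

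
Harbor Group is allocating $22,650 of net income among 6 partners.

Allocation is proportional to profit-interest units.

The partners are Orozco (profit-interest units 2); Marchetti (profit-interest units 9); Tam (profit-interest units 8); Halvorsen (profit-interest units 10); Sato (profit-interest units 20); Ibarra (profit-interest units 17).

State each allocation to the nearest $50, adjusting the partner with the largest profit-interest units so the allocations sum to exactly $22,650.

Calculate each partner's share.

Profit-interest units total: 66.
Raw shares: Orozco 2/66 × $22,650 = 686.36; Marchetti 9/66 × $22,650 = 3,088.64; Tam 8/66 × $22,650 = 2,745.45; Halvorsen 10/66 × $22,650 = 3,431.82; Sato 20/66 × $22,650 = 6,863.64; Ibarra 17/66 × $22,650 = 5,834.09.
Rounded to nearest $50: Orozco $700; Marchetti $3,100; Tam $2,750; Halvorsen $3,450; Sato $6,850; Ibarra $5,850. Sum = $22,700.
Difference $22,650 − $22,700 = −$50 applied to largest profit-interest units (Sato): Sato becomes $6,800.

Orozco: $700 | Marchetti: $3,100 | Tam: $2,750 | Halvorsen: $3,450 | Sato: $6,800 | Ibarra: $5,850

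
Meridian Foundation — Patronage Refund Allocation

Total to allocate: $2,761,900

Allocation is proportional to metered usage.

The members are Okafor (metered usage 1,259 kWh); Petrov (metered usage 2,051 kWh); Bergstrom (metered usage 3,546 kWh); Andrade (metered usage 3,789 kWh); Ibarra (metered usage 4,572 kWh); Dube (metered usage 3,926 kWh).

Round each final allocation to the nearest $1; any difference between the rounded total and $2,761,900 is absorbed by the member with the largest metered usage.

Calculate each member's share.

Okafor: $181,645 | Petrov: $295,913 | Bergstrom: $511,607 | Andrade: $546,667 | Ibarra: $659,635 | Dube: $566,433

Combined metered usage = 19,143.
Unrounded shares: Okafor 1,259/19,143 × $2,761,900 = 181,645.10; Petrov 2,051/19,143 × $2,761,900 = 295,912.70; Bergstrom 3,546/19,143 × $2,761,900 = 511,607.24; Andrade 3,789/19,143 × $2,761,900 = 546,666.62; Ibarra 4,572/19,143 × $2,761,900 = 659,635.73; Dube 3,926/19,143 × $2,761,900 = 566,432.61.
Rounded to nearest $1: Okafor $181,645; Petrov $295,913; Bergstrom $511,607; Andrade $546,667; Ibarra $659,636; Dube $566,433. Sum = $2,761,901.
Difference $2,761,900 − $2,761,901 = −$1 applied to largest metered usage (Ibarra): Ibarra becomes $659,635.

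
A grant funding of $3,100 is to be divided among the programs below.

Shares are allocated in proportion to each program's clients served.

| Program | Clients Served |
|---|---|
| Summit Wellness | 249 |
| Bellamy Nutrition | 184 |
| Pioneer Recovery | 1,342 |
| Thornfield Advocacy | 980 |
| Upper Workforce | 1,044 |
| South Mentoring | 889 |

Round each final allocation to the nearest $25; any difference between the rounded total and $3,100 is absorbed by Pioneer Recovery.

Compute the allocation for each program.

Combined clients served = 4,688.
Raw shares: Summit Wellness 249/4,688 × $3,100 = 164.65; Bellamy Nutrition 184/4,688 × $3,100 = 121.67; Pioneer Recovery 1,342/4,688 × $3,100 = 887.41; Thornfield Advocacy 980/4,688 × $3,100 = 648.04; Upper Workforce 1,044/4,688 × $3,100 = 690.36; South Mentoring 889/4,688 × $3,100 = 587.86.
At nearest $25: Summit Wellness $175; Bellamy Nutrition $125; Pioneer Recovery $875; Thornfield Advocacy $650; Upper Workforce $700; South Mentoring $600. Sum = $3,125.
Difference $3,100 − $3,125 = −$25 applied to Pioneer Recovery: Pioneer Recovery becomes $850.

Summit Wellness: $175 · Bellamy Nutrition: $125 · Pioneer Recovery: $850 · Thornfield Advocacy: $650 · Upper Workforce: $700 · South Mentoring: $600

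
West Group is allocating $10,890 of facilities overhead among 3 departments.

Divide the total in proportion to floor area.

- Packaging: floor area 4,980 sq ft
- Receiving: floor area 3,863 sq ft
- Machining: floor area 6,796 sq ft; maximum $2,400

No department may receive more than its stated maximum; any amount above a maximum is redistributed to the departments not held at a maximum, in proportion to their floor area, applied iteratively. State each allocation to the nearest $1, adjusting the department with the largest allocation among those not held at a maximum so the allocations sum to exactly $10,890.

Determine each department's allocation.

Packaging: $4,781; Receiving: $3,709; Machining: $2,400

Combined floor area = 15,639.
Proportional shares (ignoring caps): Packaging 3,467.75; Receiving 2,689.95; Machining 4,732.30.
Held at cap: Machining ($2,400); remaining pool $8,490 reallocated over remaining floor area 8,843.
Redistributed shares: Packaging 4,781.21 → $4,781; Receiving 3,708.79 → $3,709.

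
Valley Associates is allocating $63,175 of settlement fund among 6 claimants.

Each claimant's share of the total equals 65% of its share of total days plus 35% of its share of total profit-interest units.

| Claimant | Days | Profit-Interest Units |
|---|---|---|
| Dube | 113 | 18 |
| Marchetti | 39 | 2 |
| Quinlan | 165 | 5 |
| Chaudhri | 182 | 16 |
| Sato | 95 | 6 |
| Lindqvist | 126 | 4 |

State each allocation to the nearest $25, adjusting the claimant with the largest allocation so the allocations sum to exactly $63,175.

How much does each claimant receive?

Dube: $14,250 | Marchetti: $3,100 | Quinlan: $11,575 | Chaudhri: $17,300 | Sato: $8,025 | Lindqvist: $8,925

Totals — days 720, profit-interest units 51.
Blended shares (65% days + 35% profit-interest units): Dube 0.2255; Marchetti 0.0489; Quinlan 0.1833; Chaudhri 0.2741; Sato 0.1269; Lindqvist 0.1412.
Unrounded shares: Dube 14,248.70; Marchetti 3,091.39; Quinlan 11,578.21; Chaudhri 17,316.87; Sato 8,019.46; Lindqvist 8,920.37.
Rounded to nearest $25: Dube $14,250; Marchetti $3,100; Quinlan $11,575; Chaudhri $17,325; Sato $8,025; Lindqvist $8,925. Sum = $63,200.
Difference $63,175 − $63,200 = −$25 applied to largest allocation (Chaudhri): Chaudhri becomes $17,300.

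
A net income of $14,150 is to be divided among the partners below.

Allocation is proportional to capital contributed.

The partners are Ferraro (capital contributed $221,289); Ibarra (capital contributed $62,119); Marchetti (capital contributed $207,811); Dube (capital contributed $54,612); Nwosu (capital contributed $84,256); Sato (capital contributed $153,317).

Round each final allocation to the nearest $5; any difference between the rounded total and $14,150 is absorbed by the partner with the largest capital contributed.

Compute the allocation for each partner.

Sum of capital contributed: 783,404.
Proportional shares: Ferraro 221,289/783,404 × $14,150 = 3,996.97; Ibarra 62,119/783,404 × $14,150 = 1,122.01; Marchetti 207,811/783,404 × $14,150 = 3,753.52; Dube 54,612/783,404 × $14,150 = 986.41; Nwosu 84,256/783,404 × $14,150 = 1,521.85; Sato 153,317/783,404 × $14,150 = 2,769.24.
At nearest $5: Ferraro $3,995; Ibarra $1,120; Marchetti $3,755; Dube $985; Nwosu $1,520; Sato $2,770. Sum = $14,145.
Difference $14,150 − $14,145 = +$5 applied to largest capital contributed (Ferraro): Ferraro becomes $4,000.

Ferraro: $4,000; Ibarra: $1,120; Marchetti: $3,755; Dube: $985; Nwosu: $1,520; Sato: $2,770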